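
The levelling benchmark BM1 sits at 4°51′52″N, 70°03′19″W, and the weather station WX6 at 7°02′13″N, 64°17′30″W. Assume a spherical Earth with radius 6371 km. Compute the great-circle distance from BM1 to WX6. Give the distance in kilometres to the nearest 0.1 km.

BM1: φ = +4.86444°, λ = -70.05528°
WX6: φ = +7.03694°, λ = -64.29167°
Δφ = 2.1725°,  Δλ = 5.7636°
a = sin²(Δφ/2) + cos φ₁ cos φ₂ sin²(Δλ/2) = 0.002859
c = 2·arcsin(√a) = 0.106990 rad = 6.1301°
d = R·c = 6371 × 0.106990 = 681.6 km

681.6 km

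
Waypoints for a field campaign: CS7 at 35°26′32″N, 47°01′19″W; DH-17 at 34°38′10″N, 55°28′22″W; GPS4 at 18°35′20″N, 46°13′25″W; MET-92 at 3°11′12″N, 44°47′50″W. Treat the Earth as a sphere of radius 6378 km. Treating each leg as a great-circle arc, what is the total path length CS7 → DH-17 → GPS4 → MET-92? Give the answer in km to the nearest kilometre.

CS7: φ = +35.44222°, λ = -47.02194°
DH-17: φ = +34.63611°, λ = -55.47278°
GPS4: φ = +18.58889°, λ = -46.22361°
MET-92: φ = +3.18667°, λ = -44.79722°
CS7→DH-17: c = 0.121541 rad, d = 775.19 km
DH-17→GPS4: c = 0.314681 rad, d = 2007.04 km
GPS4→MET-92: c = 0.269921 rad, d = 1721.56 km
Total = 775.19 + 2007.04 + 1721.56 = 4503.79 km

4504 km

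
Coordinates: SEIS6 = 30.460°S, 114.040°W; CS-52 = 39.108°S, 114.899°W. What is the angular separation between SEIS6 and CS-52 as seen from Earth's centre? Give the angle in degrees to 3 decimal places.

Δφ = -8.6480°,  Δλ = -0.8590°
a = sin²(Δφ/2) + cos φ₁ cos φ₂ sin²(Δλ/2) = 0.005722
c = 2·arcsin(√a) = 0.151435 rad = 8.6766°

8.677°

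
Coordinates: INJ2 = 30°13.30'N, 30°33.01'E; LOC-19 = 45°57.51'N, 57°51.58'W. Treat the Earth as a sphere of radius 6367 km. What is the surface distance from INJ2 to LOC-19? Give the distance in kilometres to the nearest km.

INJ2: φ = +30.22167°, λ = +30.55017°
LOC-19: φ = +45.95850°, λ = -57.85967°
Δφ = 15.7368°,  Δλ = -88.4098°
a = sin²(Δφ/2) + cos φ₁ cos φ₂ sin²(Δλ/2) = 0.310753
c = 2·arcsin(√a) = 1.182628 rad = 67.7596°
d = R·c = 6367 × 1.182628 = 7529.8 km

7530 km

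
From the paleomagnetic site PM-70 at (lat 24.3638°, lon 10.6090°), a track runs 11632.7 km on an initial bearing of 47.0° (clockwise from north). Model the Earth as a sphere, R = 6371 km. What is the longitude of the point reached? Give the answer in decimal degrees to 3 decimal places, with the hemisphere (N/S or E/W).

δ = d/R = 11632.7/6371 = 1.825883 rad
φ₂ = arcsin(sin φ₁ cos δ + cos φ₁ sin δ cos θ)
   = arcsin(0.41253·-0.25233 + 0.91094·0.96764·0.68200) = 29.80610°
λ₂ = λ₁ + atan2(sin θ sin δ cos φ₁, cos δ − sin φ₁ sin φ₂) = 135.96434°

135.964°E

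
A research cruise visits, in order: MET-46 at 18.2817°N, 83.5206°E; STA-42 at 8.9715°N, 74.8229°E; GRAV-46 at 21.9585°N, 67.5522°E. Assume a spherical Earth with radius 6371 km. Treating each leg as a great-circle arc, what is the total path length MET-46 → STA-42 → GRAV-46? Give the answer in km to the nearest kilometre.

3037 km

MET-46→STA-42: c = 0.219342 rad, d = 1397.42 km
STA-42→GRAV-46: c = 0.257401 rad, d = 1639.90 km
Total = 1397.42 + 1639.90 = 3037.33 km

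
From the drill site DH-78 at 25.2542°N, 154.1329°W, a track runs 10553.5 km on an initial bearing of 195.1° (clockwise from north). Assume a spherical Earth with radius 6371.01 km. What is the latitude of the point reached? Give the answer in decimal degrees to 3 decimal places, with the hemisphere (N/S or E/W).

65.027°S

δ = d/R = 10553.5/6371.01 = 1.656488 rad
φ₂ = arcsin(sin φ₁ cos δ + cos φ₁ sin δ cos θ)
   = arcsin(0.42664·-0.08559 + 0.90442·0.99633·-0.96547) = -65.02699°
λ₂ = λ₁ + atan2(sin θ sin δ cos φ₁, cos δ − sin φ₁ sin φ₂) = 167.93222°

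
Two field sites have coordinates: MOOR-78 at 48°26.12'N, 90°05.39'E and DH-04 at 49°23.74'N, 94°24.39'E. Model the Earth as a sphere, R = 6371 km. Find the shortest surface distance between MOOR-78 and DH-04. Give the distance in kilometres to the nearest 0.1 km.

333.0 km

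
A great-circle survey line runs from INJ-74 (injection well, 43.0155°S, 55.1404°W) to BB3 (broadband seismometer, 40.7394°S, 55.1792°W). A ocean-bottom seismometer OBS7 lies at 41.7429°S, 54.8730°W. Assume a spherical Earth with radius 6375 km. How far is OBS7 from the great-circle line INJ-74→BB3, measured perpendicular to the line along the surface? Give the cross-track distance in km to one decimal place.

δ₁₃ = central angle INJ-74→OBS7 = 0.022477 rad  (haversine)
θ₁₃ = bearing INJ-74→OBS7 = 8.913°,  θ₁₂ = bearing INJ-74→BB3 = 359.260°
dₓₜ = R·arcsin(sin δ₁₃ · sin(θ₁₃ − θ₁₂)) = 6375·arcsin(0.02248·sin(-350.347°)) = 24.026 km
|dₓₜ| = 24.026 km

24.0 km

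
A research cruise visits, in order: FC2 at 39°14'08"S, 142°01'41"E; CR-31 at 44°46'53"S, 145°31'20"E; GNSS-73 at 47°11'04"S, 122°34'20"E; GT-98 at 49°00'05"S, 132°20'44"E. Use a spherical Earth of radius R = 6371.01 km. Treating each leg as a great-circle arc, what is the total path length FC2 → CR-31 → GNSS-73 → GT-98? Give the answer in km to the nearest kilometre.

FC2: φ = -39.23556°, λ = +142.02806°
CR-31: φ = -44.78139°, λ = +145.52222°
GNSS-73: φ = -47.18444°, λ = +122.57222°
GT-98: φ = -49.00139°, λ = +132.34556°
FC2→CR-31: c = 0.106848 rad, d = 680.73 km
CR-31→GNSS-73: c = 0.280433 rad, d = 1786.64 km
GNSS-73→GT-98: c = 0.118168 rad, d = 752.85 km
Total = 680.73 + 1786.64 + 752.85 = 3220.22 km

3220 km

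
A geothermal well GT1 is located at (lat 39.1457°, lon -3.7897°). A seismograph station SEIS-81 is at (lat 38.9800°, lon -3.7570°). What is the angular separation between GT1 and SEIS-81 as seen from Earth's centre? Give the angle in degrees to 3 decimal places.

0.168°

Δφ = -0.1657°,  Δλ = 0.0327°
a = sin²(Δφ/2) + cos φ₁ cos φ₂ sin²(Δλ/2) = 0.000002
c = 2·arcsin(√a) = 0.002926 rad = 0.1676°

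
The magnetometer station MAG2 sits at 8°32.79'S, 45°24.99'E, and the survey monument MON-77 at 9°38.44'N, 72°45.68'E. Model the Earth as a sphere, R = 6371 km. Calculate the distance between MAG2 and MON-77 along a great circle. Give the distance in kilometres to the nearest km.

3641 km

MAG2: φ = -8.54650°, λ = +45.41650°
MON-77: φ = +9.64067°, λ = +72.76133°
Δφ = 18.1872°,  Δλ = 27.3448°
a = sin²(Δφ/2) + cos φ₁ cos φ₂ sin²(Δλ/2) = 0.079449
c = 2·arcsin(√a) = 0.571480 rad = 32.7434°
d = R·c = 6371 × 0.571480 = 3640.9 km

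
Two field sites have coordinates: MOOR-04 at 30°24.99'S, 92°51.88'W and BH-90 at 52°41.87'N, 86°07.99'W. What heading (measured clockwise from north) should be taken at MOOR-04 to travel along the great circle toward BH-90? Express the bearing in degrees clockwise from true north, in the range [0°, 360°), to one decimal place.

4.1°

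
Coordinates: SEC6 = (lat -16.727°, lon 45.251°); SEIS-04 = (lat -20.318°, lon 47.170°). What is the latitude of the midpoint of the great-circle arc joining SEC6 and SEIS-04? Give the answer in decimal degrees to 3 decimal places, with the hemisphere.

18.525°S

Bx = cos φ₂ cos Δλ = 0.937254,  By = cos φ₂ sin Δλ = 0.031403
φₘ = atan2(sin φ₁ + sin φ₂, √((cos φ₁ + Bx)² + By²)) = -18.52492°
λₘ = λ₁ + atan2(By, cos φ₁ + Bx) = 46.20042°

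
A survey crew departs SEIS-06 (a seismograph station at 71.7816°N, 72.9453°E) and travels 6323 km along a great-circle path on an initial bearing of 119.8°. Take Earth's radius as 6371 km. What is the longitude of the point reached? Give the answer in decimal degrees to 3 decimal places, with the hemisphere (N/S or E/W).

δ = d/R = 6323/6371 = 0.992466 rad
φ₂ = arcsin(sin φ₁ cos δ + cos φ₁ sin δ cos θ)
   = arcsin(0.94987·0.54663 + 0.31264·0.83738·-0.49697) = 22.89968°
λ₂ = λ₁ + atan2(sin θ sin δ cos φ₁, cos δ − sin φ₁ sin φ₂) = 125.02018°

125.020°E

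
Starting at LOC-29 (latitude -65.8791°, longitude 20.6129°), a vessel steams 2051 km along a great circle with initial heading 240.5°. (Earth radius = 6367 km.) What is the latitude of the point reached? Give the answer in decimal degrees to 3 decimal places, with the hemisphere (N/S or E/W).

δ = d/R = 2051/6367 = 0.322130 rad
φ₂ = arcsin(sin φ₁ cos δ + cos φ₁ sin δ cos θ)
   = arcsin(-0.91269·0.94856 + 0.40866·0.31659·-0.49242) = -68.34898°
λ₂ = λ₁ + atan2(sin θ sin δ cos φ₁, cos δ − sin φ₁ sin φ₂) = -27.70339°

68.349°S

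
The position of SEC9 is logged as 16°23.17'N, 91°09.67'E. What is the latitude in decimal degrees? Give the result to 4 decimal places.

16.3862°N

16° + 23.17′/60 = 16 + 0.38617 = 16.3862°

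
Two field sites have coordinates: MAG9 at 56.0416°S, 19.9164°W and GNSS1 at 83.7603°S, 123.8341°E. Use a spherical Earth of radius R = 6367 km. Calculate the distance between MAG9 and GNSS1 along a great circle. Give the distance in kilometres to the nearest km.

4350 km

Δφ = -27.7187°,  Δλ = 143.7505°
a = sin²(Δφ/2) + cos φ₁ cos φ₂ sin²(Δλ/2) = 0.112216
c = 2·arcsin(√a) = 0.683181 rad = 39.1434°
d = R·c = 6367 × 0.683181 = 4349.8 km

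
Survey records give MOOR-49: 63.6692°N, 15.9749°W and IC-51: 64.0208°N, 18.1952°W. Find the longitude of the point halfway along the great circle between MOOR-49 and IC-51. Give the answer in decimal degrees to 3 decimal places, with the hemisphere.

Bx = cos φ₂ cos Δλ = 0.437716,  By = cos φ₂ sin Δλ = -0.016971
φₘ = atan2(sin φ₁ + sin φ₂, √((cos φ₁ + Bx)² + By²)) = 63.84926°
λₘ = λ₁ + atan2(By, cos φ₁ + Bx) = -17.07811°

17.078°W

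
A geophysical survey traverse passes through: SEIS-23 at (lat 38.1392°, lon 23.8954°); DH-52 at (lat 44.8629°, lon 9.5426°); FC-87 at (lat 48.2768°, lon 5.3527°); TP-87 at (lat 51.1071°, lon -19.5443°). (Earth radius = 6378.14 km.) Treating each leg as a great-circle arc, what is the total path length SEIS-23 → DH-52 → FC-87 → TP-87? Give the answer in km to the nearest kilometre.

SEIS-23→DH-52: c = 0.220802 rad, d = 1408.31 km
DH-52→FC-87: c = 0.077934 rad, d = 497.08 km
FC-87→TP-87: c = 0.283986 rad, d = 1811.30 km
Total = 1408.31 + 497.08 + 1811.30 = 3716.68 km

3717 km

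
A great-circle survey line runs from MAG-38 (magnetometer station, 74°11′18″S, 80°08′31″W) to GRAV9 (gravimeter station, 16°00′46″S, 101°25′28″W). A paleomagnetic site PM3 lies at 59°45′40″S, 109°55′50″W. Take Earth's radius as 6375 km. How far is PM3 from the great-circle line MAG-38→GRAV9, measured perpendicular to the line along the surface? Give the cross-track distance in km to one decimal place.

983.4 km

MAG-38: φ = -74.18833°, λ = -80.14194°
GRAV9: φ = -16.01278°, λ = -101.42444°
PM3: φ = -59.76111°, λ = -109.93056°
δ₁₃ = central angle MAG-38→PM3 = 0.316492 rad  (haversine)
θ₁₃ = bearing MAG-38→PM3 = 306.499°,  θ₁₂ = bearing MAG-38→GRAV9 = 336.081°
dₓₜ = R·arcsin(sin δ₁₃ · sin(θ₁₃ − θ₁₂)) = 6375·arcsin(0.31123·sin(-29.582°)) = -983.404 km
|dₓₜ| = 983.404 km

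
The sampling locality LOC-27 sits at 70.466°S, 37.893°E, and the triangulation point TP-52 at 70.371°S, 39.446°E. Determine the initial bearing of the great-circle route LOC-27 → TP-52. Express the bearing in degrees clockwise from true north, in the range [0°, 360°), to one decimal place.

Δλ = 1.5530°
y = sin Δλ · cos φ₂ = 0.009104
x = cos φ₁ sin φ₂ − sin φ₁ cos φ₂ cos Δλ = 0.001542
θ = atan2(y, x) = 80.3883° → 80.3883° (mod 360°)

80.4°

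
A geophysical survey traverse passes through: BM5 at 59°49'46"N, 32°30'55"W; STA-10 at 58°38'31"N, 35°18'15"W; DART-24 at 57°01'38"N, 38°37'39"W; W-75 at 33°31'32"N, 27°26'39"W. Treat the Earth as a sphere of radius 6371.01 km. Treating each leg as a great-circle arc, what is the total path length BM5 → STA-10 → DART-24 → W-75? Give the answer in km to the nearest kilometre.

3220 km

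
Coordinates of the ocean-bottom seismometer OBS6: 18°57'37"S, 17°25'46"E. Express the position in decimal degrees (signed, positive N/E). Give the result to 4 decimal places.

-18.9603°, +17.4294°

lat: 18.9603° S → -18.9603°
lon: 17.4294° E → +17.4294°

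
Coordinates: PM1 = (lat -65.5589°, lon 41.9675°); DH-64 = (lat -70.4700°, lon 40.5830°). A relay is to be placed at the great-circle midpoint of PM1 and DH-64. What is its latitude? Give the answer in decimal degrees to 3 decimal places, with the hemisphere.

Bx = cos φ₂ cos Δλ = 0.334203,  By = cos φ₂ sin Δλ = -0.008077
φₘ = atan2(sin φ₁ + sin φ₂, √((cos φ₁ + Bx)² + By²)) = -68.01589°
λₘ = λ₁ + atan2(By, cos φ₁ + Bx) = 41.34878°

68.016°S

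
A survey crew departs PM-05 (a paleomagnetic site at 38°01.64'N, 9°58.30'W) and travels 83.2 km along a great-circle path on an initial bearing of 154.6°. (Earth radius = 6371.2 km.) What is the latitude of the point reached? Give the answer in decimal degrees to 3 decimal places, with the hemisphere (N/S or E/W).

37.351°N

PM-05: φ = +38.02733°, λ = -9.97167°
δ = d/R = 83.2/6371.2 = 0.013059 rad
φ₂ = arcsin(sin φ₁ cos δ + cos φ₁ sin δ cos θ)
   = arcsin(0.61604·0.99991 + 0.78772·0.01306·-0.90334) = 37.35075°
λ₂ = λ₁ + atan2(sin θ sin δ cos φ₁, cos δ − sin φ₁ sin φ₂) = -9.56795°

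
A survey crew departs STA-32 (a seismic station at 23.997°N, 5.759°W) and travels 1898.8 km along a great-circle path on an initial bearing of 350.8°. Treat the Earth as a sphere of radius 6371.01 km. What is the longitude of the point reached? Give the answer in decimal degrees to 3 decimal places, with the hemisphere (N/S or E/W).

9.315°W

δ = d/R = 1898.8/6371.01 = 0.298038 rad
φ₂ = arcsin(sin φ₁ cos δ + cos φ₁ sin δ cos θ)
   = arcsin(0.40669·0.95591 + 0.91357·0.29364·0.98714) = 40.81154°
λ₂ = λ₁ + atan2(sin θ sin δ cos φ₁, cos δ − sin φ₁ sin φ₂) = -9.31534°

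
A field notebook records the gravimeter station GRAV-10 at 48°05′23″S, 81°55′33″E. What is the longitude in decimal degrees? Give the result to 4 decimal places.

81.9258°E

81° + 55′/60 + 33″/3600 = 81 + 0.91667 + 0.00917 = 81.9258°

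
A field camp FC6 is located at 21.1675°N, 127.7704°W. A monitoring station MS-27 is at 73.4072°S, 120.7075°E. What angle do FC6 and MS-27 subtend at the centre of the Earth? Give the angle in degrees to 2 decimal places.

116.34°

Δφ = -94.5747°,  Δλ = -111.5221°
a = sin²(Δφ/2) + cos φ₁ cos φ₂ sin²(Δλ/2) = 0.721877
c = 2·arcsin(√a) = 2.030580 rad = 116.3437°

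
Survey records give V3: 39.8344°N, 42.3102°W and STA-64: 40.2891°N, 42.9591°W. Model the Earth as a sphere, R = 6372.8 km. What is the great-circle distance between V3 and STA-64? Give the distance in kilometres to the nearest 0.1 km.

74.9 km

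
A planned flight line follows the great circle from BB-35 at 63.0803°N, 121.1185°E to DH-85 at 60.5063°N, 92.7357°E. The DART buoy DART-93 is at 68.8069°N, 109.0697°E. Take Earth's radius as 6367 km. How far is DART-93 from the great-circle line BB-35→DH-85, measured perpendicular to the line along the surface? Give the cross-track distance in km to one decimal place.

δ₁₃ = central angle BB-35→DART-93 = 0.131215 rad  (haversine)
θ₁₃ = bearing BB-35→DART-93 = 324.776°,  θ₁₂ = bearing BB-35→DH-85 = 271.923°
dₓₜ = R·arcsin(sin δ₁₃ · sin(θ₁₃ − θ₁₂)) = 6367·arcsin(0.13084·sin(52.853°)) = 665.222 km
|dₓₜ| = 665.222 km

665.2 km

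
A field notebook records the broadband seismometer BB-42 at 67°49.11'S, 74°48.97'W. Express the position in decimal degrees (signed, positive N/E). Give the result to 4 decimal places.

-67.8185°, -74.8162°

lat: 67.8185° S → -67.8185°
lon: 74.8162° W → -74.8162°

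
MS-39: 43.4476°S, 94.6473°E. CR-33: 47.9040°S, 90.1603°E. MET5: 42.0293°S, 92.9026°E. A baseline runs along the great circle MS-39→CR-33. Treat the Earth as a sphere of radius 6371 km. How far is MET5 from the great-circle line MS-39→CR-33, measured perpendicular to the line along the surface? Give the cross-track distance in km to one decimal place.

δ₁₃ = central angle MS-39→MET5 = 0.033359 rad  (haversine)
θ₁₃ = bearing MS-39→MET5 = 317.308°,  θ₁₂ = bearing MS-39→CR-33 = 213.541°
dₓₜ = R·arcsin(sin δ₁₃ · sin(θ₁₃ − θ₁₂)) = 6371·arcsin(0.03335·sin(103.767°)) = 206.424 km
|dₓₜ| = 206.424 km

206.4 km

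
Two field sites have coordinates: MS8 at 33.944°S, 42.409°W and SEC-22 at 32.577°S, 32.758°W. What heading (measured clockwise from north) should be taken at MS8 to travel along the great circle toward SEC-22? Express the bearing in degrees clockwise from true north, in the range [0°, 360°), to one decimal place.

Δλ = 9.6510°
y = sin Δλ · cos φ₂ = 0.141270
x = cos φ₁ sin φ₂ − sin φ₁ cos φ₂ cos Δλ = 0.017197
θ = atan2(y, x) = 83.0594° → 83.0594° (mod 360°)

83.1°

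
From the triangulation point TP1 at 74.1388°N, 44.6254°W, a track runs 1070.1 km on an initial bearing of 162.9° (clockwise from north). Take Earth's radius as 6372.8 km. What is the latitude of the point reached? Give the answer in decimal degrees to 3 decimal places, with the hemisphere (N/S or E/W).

δ = d/R = 1070.1/6372.8 = 0.167917 rad
φ₂ = arcsin(sin φ₁ cos δ + cos φ₁ sin δ cos θ)
   = arcsin(0.96193·0.98594 + 0.27331·0.16713·-0.95579) = 64.78813°
λ₂ = λ₁ + atan2(sin θ sin δ cos φ₁, cos δ − sin φ₁ sin φ₂) = -38.00059°

64.788°N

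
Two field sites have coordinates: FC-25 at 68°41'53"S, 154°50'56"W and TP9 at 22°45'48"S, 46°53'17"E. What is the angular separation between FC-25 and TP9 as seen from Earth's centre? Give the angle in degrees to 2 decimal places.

87.17°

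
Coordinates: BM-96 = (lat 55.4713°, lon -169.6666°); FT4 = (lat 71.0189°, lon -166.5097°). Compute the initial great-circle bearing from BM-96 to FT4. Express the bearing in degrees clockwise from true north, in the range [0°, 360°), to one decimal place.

3.8°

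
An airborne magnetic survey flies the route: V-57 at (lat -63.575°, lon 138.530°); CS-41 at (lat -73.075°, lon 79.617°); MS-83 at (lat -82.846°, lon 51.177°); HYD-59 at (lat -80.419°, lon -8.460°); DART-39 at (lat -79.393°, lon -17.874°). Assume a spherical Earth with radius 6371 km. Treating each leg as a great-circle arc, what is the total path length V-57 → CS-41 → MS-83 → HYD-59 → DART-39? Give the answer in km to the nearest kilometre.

4914 km

V-57→CS-41: c = 0.393365 rad, d = 2506.13 km
CS-41→MS-83: c = 0.194634 rad, d = 1240.01 km
MS-83→HYD-59: c = 0.149454 rad, d = 952.17 km
HYD-59→DART-39: c = 0.033853 rad, d = 215.67 km
Total = 2506.13 + 1240.01 + 952.17 + 215.67 = 4913.99 km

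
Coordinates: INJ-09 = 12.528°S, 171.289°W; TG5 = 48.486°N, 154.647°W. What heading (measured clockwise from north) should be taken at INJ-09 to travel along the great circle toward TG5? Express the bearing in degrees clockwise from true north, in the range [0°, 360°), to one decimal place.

Δλ = 16.6420°
y = sin Δλ · cos φ₂ = 0.189821
x = cos φ₁ sin φ₂ − sin φ₁ cos φ₂ cos Δλ = 0.868716
θ = atan2(y, x) = 12.3258° → 12.3258° (mod 360°)

12.3°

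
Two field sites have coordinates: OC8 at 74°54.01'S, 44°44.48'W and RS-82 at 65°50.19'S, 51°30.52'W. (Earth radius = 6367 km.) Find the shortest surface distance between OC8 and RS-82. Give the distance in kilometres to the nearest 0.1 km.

1036.8 km

OC8: φ = -74.90017°, λ = -44.74133°
RS-82: φ = -65.83650°, λ = -51.50867°
Δφ = 9.0637°,  Δλ = -6.7673°
a = sin²(Δφ/2) + cos φ₁ cos φ₂ sin²(Δλ/2) = 0.006615
c = 2·arcsin(√a) = 0.162839 rad = 9.3300°
d = R·c = 6367 × 0.162839 = 1036.8 km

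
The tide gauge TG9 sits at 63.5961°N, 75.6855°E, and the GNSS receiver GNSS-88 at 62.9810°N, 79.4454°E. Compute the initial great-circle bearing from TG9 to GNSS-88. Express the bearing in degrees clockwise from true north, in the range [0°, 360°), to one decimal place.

Δλ = 3.7599°
y = sin Δλ · cos φ₂ = 0.029790
x = cos φ₁ sin φ₂ − sin φ₁ cos φ₂ cos Δλ = -0.009860
θ = atan2(y, x) = 108.3128° → 108.3128° (mod 360°)

108.3°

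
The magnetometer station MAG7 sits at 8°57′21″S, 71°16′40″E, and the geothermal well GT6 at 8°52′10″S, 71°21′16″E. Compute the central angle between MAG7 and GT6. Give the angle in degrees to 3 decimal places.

0.115°

MAG7: φ = -8.95583°, λ = +71.27778°
GT6: φ = -8.86944°, λ = +71.35444°
Δφ = 0.0864°,  Δλ = 0.0767°
a = sin²(Δφ/2) + cos φ₁ cos φ₂ sin²(Δλ/2) = 0.000001
c = 2·arcsin(√a) = 0.002005 rad = 0.1149°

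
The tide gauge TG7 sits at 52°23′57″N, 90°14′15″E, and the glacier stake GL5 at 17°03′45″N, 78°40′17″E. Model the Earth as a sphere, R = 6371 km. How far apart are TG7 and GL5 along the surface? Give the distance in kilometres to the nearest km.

4058 km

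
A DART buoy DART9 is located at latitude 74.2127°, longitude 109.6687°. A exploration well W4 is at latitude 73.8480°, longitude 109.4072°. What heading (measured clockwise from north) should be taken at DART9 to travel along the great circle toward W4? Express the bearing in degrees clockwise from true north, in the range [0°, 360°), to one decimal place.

191.3°

Δλ = -0.2615°
y = sin Δλ · cos φ₂ = -0.001270
x = cos φ₁ sin φ₂ − sin φ₁ cos φ₂ cos Δλ = -0.006362
θ = atan2(y, x) = -168.7146° → 191.2854° (mod 360°)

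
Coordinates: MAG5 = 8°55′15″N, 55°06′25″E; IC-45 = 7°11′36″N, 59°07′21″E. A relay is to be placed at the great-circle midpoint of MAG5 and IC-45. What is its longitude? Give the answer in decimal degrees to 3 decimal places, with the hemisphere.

MAG5: φ = +8.92083°, λ = +55.10694°
IC-45: φ = +7.19333°, λ = +59.12250°
Bx = cos φ₂ cos Δλ = 0.989694,  By = cos φ₂ sin Δλ = 0.069476
φₘ = atan2(sin φ₁ + sin φ₂, √((cos φ₁ + Bx)² + By²)) = 8.06197°
λₘ = λ₁ + atan2(By, cos φ₁ + Bx) = 57.11901°

57.119°E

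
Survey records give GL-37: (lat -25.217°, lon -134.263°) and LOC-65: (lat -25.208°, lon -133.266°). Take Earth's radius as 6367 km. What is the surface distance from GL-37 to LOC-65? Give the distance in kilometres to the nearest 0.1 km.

Δφ = 0.0090°,  Δλ = 0.9970°
a = sin²(Δφ/2) + cos φ₁ cos φ₂ sin²(Δλ/2) = 0.000062
c = 2·arcsin(√a) = 0.015744 rad = 0.9021°
d = R·c = 6367 × 0.015744 = 100.2 km

100.2 km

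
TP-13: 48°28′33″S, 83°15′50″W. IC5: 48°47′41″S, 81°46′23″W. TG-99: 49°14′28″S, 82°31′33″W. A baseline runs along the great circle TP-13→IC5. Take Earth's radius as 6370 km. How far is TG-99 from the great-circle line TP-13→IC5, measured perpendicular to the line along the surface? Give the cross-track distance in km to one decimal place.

63.9 km

TP-13: φ = -48.47583°, λ = -83.26389°
IC5: φ = -48.79472°, λ = -81.77306°
TG-99: φ = -49.24111°, λ = -82.52583°
δ₁₃ = central angle TP-13→TG-99 = 0.015818 rad  (haversine)
θ₁₃ = bearing TP-13→TG-99 = 147.882°,  θ₁₂ = bearing TP-13→IC5 = 108.494°
dₓₜ = R·arcsin(sin δ₁₃ · sin(θ₁₃ − θ₁₂)) = 6370·arcsin(0.01582·sin(39.388°)) = 63.939 km
|dₓₜ| = 63.939 km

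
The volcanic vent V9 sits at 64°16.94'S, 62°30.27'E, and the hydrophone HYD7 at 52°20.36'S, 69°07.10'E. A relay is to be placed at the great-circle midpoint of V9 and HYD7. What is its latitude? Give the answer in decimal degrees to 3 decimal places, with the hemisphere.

V9: φ = -64.28233°, λ = +62.50450°
HYD7: φ = -52.33933°, λ = +69.11833°
Bx = cos φ₂ cos Δλ = 0.606918,  By = cos φ₂ sin Δλ = 0.070371
φₘ = atan2(sin φ₁ + sin φ₂, √((cos φ₁ + Bx)² + By²)) = -58.35227°
λₘ = λ₁ + atan2(By, cos φ₁ + Bx) = 66.37233°

58.352°S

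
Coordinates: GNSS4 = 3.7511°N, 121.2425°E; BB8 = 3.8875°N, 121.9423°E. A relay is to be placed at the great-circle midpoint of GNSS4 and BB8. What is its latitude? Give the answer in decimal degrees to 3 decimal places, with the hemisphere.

Bx = cos φ₂ cos Δλ = 0.997625,  By = cos φ₂ sin Δλ = 0.012185
φₘ = atan2(sin φ₁ + sin φ₂, √((cos φ₁ + Bx)² + By²)) = 3.81937°
λₘ = λ₁ + atan2(By, cos φ₁ + Bx) = 121.59237°

3.819°N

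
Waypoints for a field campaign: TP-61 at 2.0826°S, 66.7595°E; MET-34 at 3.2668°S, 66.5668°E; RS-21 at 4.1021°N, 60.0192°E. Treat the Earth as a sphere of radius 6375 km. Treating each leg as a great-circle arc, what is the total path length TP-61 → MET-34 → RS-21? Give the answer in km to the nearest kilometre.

TP-61→MET-34: c = 0.020939 rad, d = 133.49 km
MET-34→RS-21: c = 0.171993 rad, d = 1096.45 km
Total = 133.49 + 1096.45 = 1229.94 km

1230 km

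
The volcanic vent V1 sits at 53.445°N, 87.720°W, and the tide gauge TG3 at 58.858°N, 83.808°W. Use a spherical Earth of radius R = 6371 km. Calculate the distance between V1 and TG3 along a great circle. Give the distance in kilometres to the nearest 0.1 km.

Δφ = 5.4130°,  Δλ = 3.9120°
a = sin²(Δφ/2) + cos φ₁ cos φ₂ sin²(Δλ/2) = 0.002589
c = 2·arcsin(√a) = 0.101799 rad = 5.8327°
d = R·c = 6371 × 0.101799 = 648.6 km

648.6 km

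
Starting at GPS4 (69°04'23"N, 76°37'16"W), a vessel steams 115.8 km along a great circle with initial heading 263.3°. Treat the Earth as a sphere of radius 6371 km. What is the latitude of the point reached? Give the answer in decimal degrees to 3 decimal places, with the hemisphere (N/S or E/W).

68.927°N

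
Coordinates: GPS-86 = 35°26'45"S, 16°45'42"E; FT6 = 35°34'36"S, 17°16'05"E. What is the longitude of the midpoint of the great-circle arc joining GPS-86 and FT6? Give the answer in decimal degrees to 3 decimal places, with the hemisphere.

17.015°E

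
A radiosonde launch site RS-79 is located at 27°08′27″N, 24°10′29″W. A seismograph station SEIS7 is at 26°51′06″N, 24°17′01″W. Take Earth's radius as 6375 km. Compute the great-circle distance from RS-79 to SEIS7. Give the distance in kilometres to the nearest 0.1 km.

RS-79: φ = +27.14083°, λ = -24.17472°
SEIS7: φ = +26.85167°, λ = -24.28361°
Δφ = -0.2892°,  Δλ = -0.1089°
a = sin²(Δφ/2) + cos φ₁ cos φ₂ sin²(Δλ/2) = 0.000007
c = 2·arcsin(√a) = 0.005323 rad = 0.3050°
d = R·c = 6375 × 0.005323 = 33.9 km

33.9 km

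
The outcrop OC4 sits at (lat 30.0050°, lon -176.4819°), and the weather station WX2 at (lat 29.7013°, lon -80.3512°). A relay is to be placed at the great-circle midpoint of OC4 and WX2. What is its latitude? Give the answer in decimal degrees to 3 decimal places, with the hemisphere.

40.657°N

Bx = cos φ₂ cos Δλ = -0.092766,  By = cos φ₂ sin Δλ = 0.863653
φₘ = atan2(sin φ₁ + sin φ₂, √((cos φ₁ + Bx)² + By²)) = 40.65678°
λₘ = λ₁ + atan2(By, cos φ₁ + Bx) = -128.31953°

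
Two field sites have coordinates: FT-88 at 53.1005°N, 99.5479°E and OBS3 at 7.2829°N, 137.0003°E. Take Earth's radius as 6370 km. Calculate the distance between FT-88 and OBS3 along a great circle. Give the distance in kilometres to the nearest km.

Δφ = -45.8176°,  Δλ = 37.4524°
a = sin²(Δφ/2) + cos φ₁ cos φ₂ sin²(Δλ/2) = 0.212913
c = 2·arcsin(√a) = 0.959202 rad = 54.9582°
d = R·c = 6370 × 0.959202 = 6110.1 km

6110 km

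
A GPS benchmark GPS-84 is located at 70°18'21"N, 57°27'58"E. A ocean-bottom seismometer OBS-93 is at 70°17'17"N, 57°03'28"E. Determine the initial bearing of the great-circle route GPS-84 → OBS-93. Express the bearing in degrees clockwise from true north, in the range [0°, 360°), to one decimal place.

262.8°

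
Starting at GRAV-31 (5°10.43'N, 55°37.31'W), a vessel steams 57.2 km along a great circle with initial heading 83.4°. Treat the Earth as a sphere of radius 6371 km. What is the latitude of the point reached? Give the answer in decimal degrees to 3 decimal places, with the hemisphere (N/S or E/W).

GRAV-31: φ = +5.17383°, λ = -55.62183°
δ = d/R = 57.2/6371 = 0.008978 rad
φ₂ = arcsin(sin φ₁ cos δ + cos φ₁ sin δ cos θ)
   = arcsin(0.09018·0.99996 + 0.99593·0.00898·0.11494) = 5.23275°
λ₂ = λ₁ + atan2(sin θ sin δ cos φ₁, cos δ − sin φ₁ sin φ₂) = -55.10869°

5.233°N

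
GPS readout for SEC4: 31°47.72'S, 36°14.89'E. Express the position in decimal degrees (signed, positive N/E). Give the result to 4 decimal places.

-31.7953°, +36.2482°

lat: 31.7953° S → -31.7953°
lon: 36.2482° E → +36.2482°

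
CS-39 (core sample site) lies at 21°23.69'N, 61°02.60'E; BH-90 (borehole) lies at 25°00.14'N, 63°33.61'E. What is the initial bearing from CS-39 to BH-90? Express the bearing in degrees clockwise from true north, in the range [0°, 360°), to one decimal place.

32.2°

CS-39: φ = +21.39483°, λ = +61.04333°
BH-90: φ = +25.00233°, λ = +63.56017°
Δλ = 2.5168°
y = sin Δλ · cos φ₂ = 0.039798
x = cos φ₁ sin φ₂ − sin φ₁ cos φ₂ cos Δλ = 0.063240
θ = atan2(y, x) = 32.1828° → 32.1828° (mod 360°)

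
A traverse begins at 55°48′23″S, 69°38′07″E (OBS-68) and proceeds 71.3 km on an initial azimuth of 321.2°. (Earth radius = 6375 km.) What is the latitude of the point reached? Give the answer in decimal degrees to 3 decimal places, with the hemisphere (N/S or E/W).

55.305°S

OBS-68: φ = -55.80639°, λ = +69.63528°
δ = d/R = 71.3/6375 = 0.011184 rad
φ₂ = arcsin(sin φ₁ cos δ + cos φ₁ sin δ cos θ)
   = arcsin(-0.82714·0.99994 + 0.56199·0.01118·0.77934) = -55.30494°
λ₂ = λ₁ + atan2(sin θ sin δ cos φ₁, cos δ − sin φ₁ sin φ₂) = 68.92985°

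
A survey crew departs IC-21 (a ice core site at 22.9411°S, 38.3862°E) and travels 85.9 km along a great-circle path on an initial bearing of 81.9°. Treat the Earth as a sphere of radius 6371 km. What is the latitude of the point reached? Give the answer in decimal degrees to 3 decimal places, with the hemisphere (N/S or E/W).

22.830°S

δ = d/R = 85.9/6371 = 0.013483 rad
φ₂ = arcsin(sin φ₁ cos δ + cos φ₁ sin δ cos θ)
   = arcsin(-0.38978·0.99991 + 0.92091·0.01348·0.14090) = -22.83010°
λ₂ = λ₁ + atan2(sin θ sin δ cos φ₁, cos δ − sin φ₁ sin φ₂) = 39.21602°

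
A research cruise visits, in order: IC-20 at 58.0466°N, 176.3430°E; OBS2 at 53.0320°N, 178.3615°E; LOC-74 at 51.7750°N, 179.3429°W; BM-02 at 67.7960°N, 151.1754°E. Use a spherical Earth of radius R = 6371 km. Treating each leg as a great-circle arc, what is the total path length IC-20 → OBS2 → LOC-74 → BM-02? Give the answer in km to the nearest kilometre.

3164 km

IC-20→OBS2: c = 0.089752 rad, d = 571.81 km
OBS2→LOC-74: c = 0.032842 rad, d = 209.24 km
LOC-74→BM-02: c = 0.373975 rad, d = 2382.59 km
Total = 571.81 + 209.24 + 2382.59 = 3163.64 km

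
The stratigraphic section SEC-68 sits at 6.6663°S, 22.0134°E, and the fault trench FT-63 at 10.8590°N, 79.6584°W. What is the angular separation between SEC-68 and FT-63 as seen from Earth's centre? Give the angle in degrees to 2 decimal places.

102.66°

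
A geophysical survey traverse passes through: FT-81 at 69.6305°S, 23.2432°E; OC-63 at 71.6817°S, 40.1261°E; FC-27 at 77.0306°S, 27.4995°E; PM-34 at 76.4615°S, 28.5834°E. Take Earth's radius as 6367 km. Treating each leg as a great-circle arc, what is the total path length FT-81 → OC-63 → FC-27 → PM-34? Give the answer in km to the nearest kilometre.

1430 km

FT-81→OC-63: c = 0.103543 rad, d = 659.26 km
OC-63→FC-27: c = 0.110150 rad, d = 701.33 km
FC-27→PM-34: c = 0.010838 rad, d = 69.00 km
Total = 659.26 + 701.33 + 69.00 = 1429.59 km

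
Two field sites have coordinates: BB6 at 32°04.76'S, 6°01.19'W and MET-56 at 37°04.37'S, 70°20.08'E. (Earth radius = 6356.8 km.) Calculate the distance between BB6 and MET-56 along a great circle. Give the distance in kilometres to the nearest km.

6805 km

BB6: φ = -32.07933°, λ = -6.01983°
MET-56: φ = -37.07283°, λ = +70.33467°
Δφ = -4.9935°,  Δλ = 76.3545°
a = sin²(Δφ/2) + cos φ₁ cos φ₂ sin²(Δλ/2) = 0.260176
c = 2·arcsin(√a) = 1.070544 rad = 61.3376°
d = R·c = 6356.8 × 1.070544 = 6805.2 km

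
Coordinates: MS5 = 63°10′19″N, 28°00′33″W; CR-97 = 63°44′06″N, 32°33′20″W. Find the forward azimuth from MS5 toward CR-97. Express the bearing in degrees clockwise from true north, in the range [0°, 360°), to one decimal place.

287.5°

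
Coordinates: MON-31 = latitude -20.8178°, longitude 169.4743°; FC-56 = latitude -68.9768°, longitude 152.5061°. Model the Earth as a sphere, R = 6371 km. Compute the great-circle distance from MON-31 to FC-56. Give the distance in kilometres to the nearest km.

Δφ = -48.1590°,  Δλ = -16.9682°
a = sin²(Δφ/2) + cos φ₁ cos φ₂ sin²(Δλ/2) = 0.173766
c = 2·arcsin(√a) = 0.859960 rad = 49.2721°
d = R·c = 6371 × 0.859960 = 5478.8 km

5479 km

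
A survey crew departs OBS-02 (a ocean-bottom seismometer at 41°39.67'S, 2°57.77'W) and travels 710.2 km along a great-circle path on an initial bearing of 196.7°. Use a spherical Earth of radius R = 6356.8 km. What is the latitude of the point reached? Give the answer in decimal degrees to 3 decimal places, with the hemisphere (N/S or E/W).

OBS-02: φ = -41.66117°, λ = -2.96283°
δ = d/R = 710.2/6356.8 = 0.111723 rad
φ₂ = arcsin(sin φ₁ cos δ + cos φ₁ sin δ cos θ)
   = arcsin(-0.66472·0.99377 + 0.74709·0.11149·-0.95782) = -47.76211°
λ₂ = λ₁ + atan2(sin θ sin δ cos φ₁, cos δ − sin φ₁ sin φ₂) = -5.69462°

47.762°S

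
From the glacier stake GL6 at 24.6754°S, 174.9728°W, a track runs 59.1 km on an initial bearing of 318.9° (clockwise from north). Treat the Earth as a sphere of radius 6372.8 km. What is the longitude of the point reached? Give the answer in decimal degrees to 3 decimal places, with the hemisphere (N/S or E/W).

175.356°W

δ = d/R = 59.1/6372.8 = 0.009274 rad
φ₂ = arcsin(sin φ₁ cos δ + cos φ₁ sin δ cos θ)
   = arcsin(-0.41748·0.99996 + 0.90869·0.00927·0.75356) = -24.27451°
λ₂ = λ₁ + atan2(sin θ sin δ cos φ₁, cos δ − sin φ₁ sin φ₂) = -175.35597°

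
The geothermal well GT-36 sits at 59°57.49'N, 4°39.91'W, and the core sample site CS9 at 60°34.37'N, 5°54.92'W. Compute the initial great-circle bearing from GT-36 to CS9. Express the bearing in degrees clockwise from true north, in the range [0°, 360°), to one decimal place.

315.3°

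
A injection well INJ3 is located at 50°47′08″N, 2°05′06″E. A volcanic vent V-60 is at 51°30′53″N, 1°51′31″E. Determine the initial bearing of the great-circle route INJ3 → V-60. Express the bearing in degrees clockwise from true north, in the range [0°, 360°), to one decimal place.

349.1°

INJ3: φ = +50.78556°, λ = +2.08500°
V-60: φ = +51.51472°, λ = +1.85861°
Δλ = -0.2264°
y = sin Δλ · cos φ₂ = -0.002459
x = cos φ₁ sin φ₂ − sin φ₁ cos φ₂ cos Δλ = 0.012730
θ = atan2(y, x) = -10.9327° → 349.0673° (mod 360°)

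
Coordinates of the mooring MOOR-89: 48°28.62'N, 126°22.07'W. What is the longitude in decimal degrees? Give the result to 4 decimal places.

126.3678°W

126° + 22.07′/60 = 126 + 0.36783 = 126.3678°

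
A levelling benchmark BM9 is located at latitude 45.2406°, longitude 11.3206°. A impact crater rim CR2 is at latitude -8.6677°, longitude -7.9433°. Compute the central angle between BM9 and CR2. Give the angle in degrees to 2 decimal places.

56.63°

Δφ = -53.9083°,  Δλ = -19.2639°
a = sin²(Δφ/2) + cos φ₁ cos φ₂ sin²(Δλ/2) = 0.224948
c = 2·arcsin(√a) = 0.988307 rad = 56.6258°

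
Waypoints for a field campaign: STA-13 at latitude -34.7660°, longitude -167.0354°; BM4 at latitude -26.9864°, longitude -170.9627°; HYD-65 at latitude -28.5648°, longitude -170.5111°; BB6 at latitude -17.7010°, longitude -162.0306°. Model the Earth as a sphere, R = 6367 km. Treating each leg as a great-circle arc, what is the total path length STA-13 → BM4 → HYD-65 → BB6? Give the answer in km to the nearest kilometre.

STA-13→BM4: c = 0.147938 rad, d = 941.92 km
BM4→HYD-65: c = 0.028417 rad, d = 180.93 km
HYD-65→BB6: c = 0.233210 rad, d = 1484.85 km
Total = 941.92 + 180.93 + 1484.85 = 2607.70 km

2608 km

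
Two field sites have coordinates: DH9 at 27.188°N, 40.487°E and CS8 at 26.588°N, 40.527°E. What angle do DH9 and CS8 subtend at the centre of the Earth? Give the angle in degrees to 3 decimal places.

0.601°

Δφ = -0.6000°,  Δλ = 0.0400°
a = sin²(Δφ/2) + cos φ₁ cos φ₂ sin²(Δλ/2) = 0.000028
c = 2·arcsin(√a) = 0.010490 rad = 0.6011°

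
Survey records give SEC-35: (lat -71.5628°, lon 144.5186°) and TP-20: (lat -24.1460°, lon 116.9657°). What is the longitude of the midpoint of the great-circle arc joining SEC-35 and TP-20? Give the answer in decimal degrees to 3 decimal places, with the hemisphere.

Bx = cos φ₂ cos Δλ = 0.809013,  By = cos φ₂ sin Δλ = -0.422096
φₘ = atan2(sin φ₁ + sin φ₂, √((cos φ₁ + Bx)² + By²)) = -48.48540°
λₘ = λ₁ + atan2(By, cos φ₁ + Bx) = 123.95737°

123.957°E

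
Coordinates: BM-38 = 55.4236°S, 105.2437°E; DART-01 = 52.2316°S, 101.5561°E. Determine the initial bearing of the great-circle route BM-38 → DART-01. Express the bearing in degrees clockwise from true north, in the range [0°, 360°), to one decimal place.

Δλ = -3.6876°
y = sin Δλ · cos φ₂ = -0.039392
x = cos φ₁ sin φ₂ − sin φ₁ cos φ₂ cos Δλ = 0.054638
θ = atan2(y, x) = -35.7902° → 324.2098° (mod 360°)

324.2°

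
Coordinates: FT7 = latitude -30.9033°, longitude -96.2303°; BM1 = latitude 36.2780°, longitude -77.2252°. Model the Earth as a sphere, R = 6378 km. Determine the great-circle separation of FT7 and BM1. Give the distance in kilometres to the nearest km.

Δφ = 67.1813°,  Δλ = 19.0051°
a = sin²(Δφ/2) + cos φ₁ cos φ₂ sin²(Δλ/2) = 0.324944
c = 2·arcsin(√a) = 1.213107 rad = 69.5059°
d = R·c = 6378 × 1.213107 = 7737.2 km

7737 km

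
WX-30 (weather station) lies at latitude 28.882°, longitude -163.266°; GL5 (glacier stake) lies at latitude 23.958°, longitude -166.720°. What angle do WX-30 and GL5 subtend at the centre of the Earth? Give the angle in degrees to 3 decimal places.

5.814°

Δφ = -4.9240°,  Δλ = -3.4540°
a = sin²(Δφ/2) + cos φ₁ cos φ₂ sin²(Δλ/2) = 0.002572
c = 2·arcsin(√a) = 0.101474 rad = 5.8140°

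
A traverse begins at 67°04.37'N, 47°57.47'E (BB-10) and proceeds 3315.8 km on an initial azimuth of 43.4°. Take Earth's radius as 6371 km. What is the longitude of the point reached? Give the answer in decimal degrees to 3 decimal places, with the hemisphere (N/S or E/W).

BB-10: φ = +67.07283°, λ = +47.95783°
δ = d/R = 3315.8/6371 = 0.520452 rad
φ₂ = arcsin(sin φ₁ cos δ + cos φ₁ sin δ cos θ)
   = arcsin(0.92100·0.86759 + 0.38956·0.49727·0.72657) = 70.01894°
λ₂ = λ₁ + atan2(sin θ sin δ cos φ₁, cos δ − sin φ₁ sin φ₂) = 137.08287°

137.083°E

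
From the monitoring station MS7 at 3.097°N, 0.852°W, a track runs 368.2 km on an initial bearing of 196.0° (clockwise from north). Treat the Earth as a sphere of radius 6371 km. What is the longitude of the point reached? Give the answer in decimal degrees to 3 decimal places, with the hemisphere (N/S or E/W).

1.764°W

δ = d/R = 368.2/6371 = 0.057793 rad
φ₂ = arcsin(sin φ₁ cos δ + cos φ₁ sin δ cos θ)
   = arcsin(0.05403·0.99833 + 0.99854·0.05776·-0.96126) = -0.08629°
λ₂ = λ₁ + atan2(sin θ sin δ cos φ₁, cos δ − sin φ₁ sin φ₂) = -1.76425°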